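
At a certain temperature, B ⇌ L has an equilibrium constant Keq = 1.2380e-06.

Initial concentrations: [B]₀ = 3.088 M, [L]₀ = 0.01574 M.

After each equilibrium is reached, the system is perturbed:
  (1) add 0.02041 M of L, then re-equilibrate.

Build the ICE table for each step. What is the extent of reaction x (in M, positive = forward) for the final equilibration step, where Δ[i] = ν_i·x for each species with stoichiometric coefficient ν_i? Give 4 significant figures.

Q₀ = 0.005097 vs Keq = 1.2380e-06 ⇒ Q>K, reverse
Step 1:
                   B          L
  I            3.088    0.01574
  C          0.01574   -0.01574
  E            3.104 3.8424e-06
  solve Keq expr → x = -0.01574; check Q = 1.2380e-06
Then add 0.02041 M of L.
Step 2:
                   B          L
  I            3.104    0.02041
  C          0.02041   -0.02041
  E            3.124 3.8677e-06
  solve Keq expr → x = -0.02041; check Q = 1.2380e-06

x = -0.02041 M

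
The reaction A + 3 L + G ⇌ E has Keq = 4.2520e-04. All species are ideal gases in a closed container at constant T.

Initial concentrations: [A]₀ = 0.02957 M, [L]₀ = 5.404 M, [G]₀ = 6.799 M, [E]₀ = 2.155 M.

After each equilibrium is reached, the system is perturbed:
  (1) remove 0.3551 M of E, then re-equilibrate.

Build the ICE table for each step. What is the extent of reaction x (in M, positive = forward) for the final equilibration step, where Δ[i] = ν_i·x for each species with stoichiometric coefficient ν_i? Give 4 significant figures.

x = 0.08787 M

Q₀ = 0.06792 vs Keq = 4.2520e-04 ⇒ Q>K, reverse
Step 1:
                  A         L         G         E
  I         0.02957     5.404     6.799     2.155
  C          0.8192     2.458    0.8192   -0.8192
  E          0.8488     7.862     7.618     1.336
  solve Keq expr → x = -0.8192; check Q = 4.2520e-04
Then remove 0.3551 M of E.
Step 2:
                  A         L         G         E
  I          0.8488     7.862     7.618    0.9807
  C        -0.08787   -0.2636  -0.08787   0.08787
  E          0.7609     7.598      7.53     1.069
  solve Keq expr → x = 0.08787; check Q = 4.2520e-04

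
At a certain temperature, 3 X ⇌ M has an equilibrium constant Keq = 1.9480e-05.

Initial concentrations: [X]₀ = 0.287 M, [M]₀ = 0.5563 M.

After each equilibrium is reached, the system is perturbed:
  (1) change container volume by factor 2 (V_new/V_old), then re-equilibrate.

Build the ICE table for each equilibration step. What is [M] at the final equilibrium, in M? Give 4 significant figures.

Q₀ = 23.53 vs Keq = 1.9480e-05 ⇒ Q>K, reverse
Step 1:
                   X          M
  Initial      0.287     0.5563
  Change       1.668    -0.5562
  Equil        1.955 1.4566e-04
  solve Keq expr → x = -0.5562; check Q = 1.9480e-05
Then change container volume by factor 2 (V_new/V_old).
Step 2:
                   X          M
  Initial     0.9777 7.2830e-05
  Change  1.6384e-04 -5.4613e-05
  Equil       0.9779 1.8217e-05
  solve Keq expr → x = -5.4613e-05; check Q = 1.9480e-05

[M]_eq = 1.8217e-05 M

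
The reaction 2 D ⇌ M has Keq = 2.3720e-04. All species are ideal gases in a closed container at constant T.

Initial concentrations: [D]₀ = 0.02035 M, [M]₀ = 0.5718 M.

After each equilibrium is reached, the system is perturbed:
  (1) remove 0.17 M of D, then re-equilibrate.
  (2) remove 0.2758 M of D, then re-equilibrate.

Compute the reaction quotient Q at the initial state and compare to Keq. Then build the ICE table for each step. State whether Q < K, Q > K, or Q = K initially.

Q₀ = 1381 vs Keq = 2.3720e-04 ⇒ Q>K, reverse
Step 1:
                    D           M
  Initial     0.02035      0.5718
  Change        1.143     -0.5715
  Equil         1.163  3.2100e-04
  solve Keq expr → x = -0.5715; check Q = 2.3720e-04
Then remove 0.17 M of D.
Step 2:
                    D           M
  Initial      0.9933  3.2100e-04
  Change   1.7376e-04 -8.6881e-05
  Equil        0.9935  2.3412e-04
  solve Keq expr → x = -8.6881e-05; check Q = 2.3720e-04
Then remove 0.2758 M of D.
Step 3:
                    D           M
  Initial      0.7177  2.3412e-04
  Change   2.2374e-04 -1.1187e-04
  Equil        0.7179  1.2225e-04
  solve Keq expr → x = -1.1187e-04; check Q = 2.3720e-04

Q₀ = 1381; Q > K (proceeds reverse)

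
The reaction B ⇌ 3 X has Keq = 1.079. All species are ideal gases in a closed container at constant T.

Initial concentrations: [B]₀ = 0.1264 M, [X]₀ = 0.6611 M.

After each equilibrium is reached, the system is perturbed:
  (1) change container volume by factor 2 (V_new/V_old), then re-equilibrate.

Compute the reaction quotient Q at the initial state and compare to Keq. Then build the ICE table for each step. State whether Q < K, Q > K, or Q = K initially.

Q₀ = 2.286; Q > K (proceeds reverse)

Q₀ = 2.286 vs Keq = 1.079 ⇒ Q>K, reverse
Step 1:
                    B           X
  init         0.1264      0.6611
  Δ           0.03444     -0.1033
  eq           0.1608      0.5578
  solve Keq expr → x = -0.03444; check Q = 1.079
Then change container volume by factor 2 (V_new/V_old).
Step 2:
                    B           X
  init        0.08042      0.2789
  Δ          -0.03181     0.09543
  eq          0.04861      0.3743
  solve Keq expr → x = 0.03181; check Q = 1.079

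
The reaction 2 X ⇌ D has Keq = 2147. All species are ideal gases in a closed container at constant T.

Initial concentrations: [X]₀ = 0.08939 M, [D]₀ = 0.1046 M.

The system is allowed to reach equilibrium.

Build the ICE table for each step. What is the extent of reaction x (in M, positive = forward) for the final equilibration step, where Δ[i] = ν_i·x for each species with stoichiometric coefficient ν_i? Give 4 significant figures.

Q₀ = 13.09 vs Keq = 2147 ⇒ Q<K, forward
Step 1:
                  X         D
  I         0.08939    0.1046
  C        -0.08117   0.04058
  E        0.008223    0.1452
  solve Keq expr → x = 0.04058; check Q = 2147

x = 0.04058 M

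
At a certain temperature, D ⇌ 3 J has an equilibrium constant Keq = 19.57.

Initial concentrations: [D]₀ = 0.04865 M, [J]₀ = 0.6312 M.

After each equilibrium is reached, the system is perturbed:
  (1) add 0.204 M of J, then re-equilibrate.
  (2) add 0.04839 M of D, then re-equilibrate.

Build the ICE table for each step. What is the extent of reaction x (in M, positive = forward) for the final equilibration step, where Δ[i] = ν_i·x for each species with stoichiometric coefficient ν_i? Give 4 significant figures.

Q₀ = 5.169 vs Keq = 19.57 ⇒ Q<K, forward
Step 1:
                   D          J
  Initial    0.04865     0.6312
  Change    -0.02958    0.08875
  Equil      0.01907     0.7199
  solve Keq expr → x = 0.02958; check Q = 19.57
Then add 0.204 M of J.
Step 2:
                   D          J
  Initial    0.01907     0.9239
  Change     0.01546   -0.04639
  Equil      0.03453     0.8776
  solve Keq expr → x = -0.01546; check Q = 19.57
Then add 0.04839 M of D.
Step 3:
                   D          J
  Initial    0.08292     0.8776
  Change    -0.03462     0.1039
  Equil       0.0483     0.9814
  solve Keq expr → x = 0.03462; check Q = 19.57

x = 0.03462 M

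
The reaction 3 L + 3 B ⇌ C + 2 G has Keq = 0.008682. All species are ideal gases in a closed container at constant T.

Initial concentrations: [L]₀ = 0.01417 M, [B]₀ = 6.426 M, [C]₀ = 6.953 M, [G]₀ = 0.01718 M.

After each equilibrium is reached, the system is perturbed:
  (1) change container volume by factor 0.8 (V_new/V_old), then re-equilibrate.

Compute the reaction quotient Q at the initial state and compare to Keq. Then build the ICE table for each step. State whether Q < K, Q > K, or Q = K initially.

Q₀ = 2.718 vs Keq = 0.008682 ⇒ Q>K, reverse
Step 1:
                   L          B          C          G
  init       0.01417      6.426      6.953    0.01718
  Δ          0.02023    0.02023  -0.006744   -0.01349
  eq          0.0344      6.446      6.946   0.003692
  solve Keq expr → x = -0.006744; check Q = 0.008682
Then change container volume by factor 0.8 (V_new/V_old).
Step 2:
                   L          B          C          G
  init         0.043      8.058      8.683   0.004615
  Δ        -0.002061  -0.002061 6.8703e-04   0.001374
  eq         0.04094      8.056      8.684   0.005989
  solve Keq expr → x = 6.8703e-04; check Q = 0.008682

Q₀ = 2.718; Q > K (proceeds reverse)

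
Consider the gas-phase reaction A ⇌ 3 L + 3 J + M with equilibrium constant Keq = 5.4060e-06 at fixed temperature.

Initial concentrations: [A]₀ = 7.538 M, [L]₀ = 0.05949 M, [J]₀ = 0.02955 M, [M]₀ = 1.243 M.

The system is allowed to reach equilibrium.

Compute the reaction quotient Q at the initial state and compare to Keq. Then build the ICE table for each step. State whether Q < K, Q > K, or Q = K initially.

Q₀ = 8.9582e-10 vs Keq = 5.4060e-06 ⇒ Q<K, forward
Step 1:
                   A          L          J          M
  init         7.538    0.05949    0.02955      1.243
  Δ          -0.0446     0.1338     0.1338     0.0446
  eq           7.493     0.1933     0.1633      1.288
  solve Keq expr → x = 0.0446; check Q = 5.4060e-06

Q₀ = 8.9582e-10; Q < K (proceeds forward)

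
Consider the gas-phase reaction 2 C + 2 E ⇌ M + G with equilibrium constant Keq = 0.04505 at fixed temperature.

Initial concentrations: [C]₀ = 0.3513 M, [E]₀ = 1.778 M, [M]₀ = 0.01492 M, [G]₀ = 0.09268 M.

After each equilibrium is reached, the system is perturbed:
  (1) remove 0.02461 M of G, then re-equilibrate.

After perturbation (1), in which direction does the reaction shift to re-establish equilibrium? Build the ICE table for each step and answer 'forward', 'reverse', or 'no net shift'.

Q₀ = 0.003544 vs Keq = 0.04505 ⇒ Q<K, forward
Step 1:
                  C         E         M         G
  Initial    0.3513     1.778   0.01492   0.09268
  Change   -0.09292  -0.09292   0.04646   0.04646
  Equil      0.2584     1.685   0.06138    0.1391
  solve Keq expr → x = 0.04646; check Q = 0.04505
Then remove 0.02461 M of G.
Step 2:
                  C         E         M         G
  Initial    0.2584     1.685   0.06138    0.1145
  Change  -0.009178 -0.009178  0.004589  0.004589
  Equil      0.2492     1.676   0.06597    0.1191
  solve Keq expr → x = 0.004589; check Q = 0.04505

Direction: forward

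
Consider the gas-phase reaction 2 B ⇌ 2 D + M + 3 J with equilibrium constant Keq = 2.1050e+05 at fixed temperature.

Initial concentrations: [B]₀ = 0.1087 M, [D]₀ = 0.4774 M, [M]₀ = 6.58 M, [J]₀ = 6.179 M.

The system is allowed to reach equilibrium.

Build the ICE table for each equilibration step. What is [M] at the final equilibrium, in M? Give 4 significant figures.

[M]_eq = 6.611 M

Q₀ = 2.9942e+04 vs Keq = 2.1050e+05 ⇒ Q<K, forward
Step 1:
                  B         D         M         J
  Initial    0.1087    0.4774      6.58     6.179
  Change   -0.06129   0.06129   0.03065   0.09194
  Equil     0.04741    0.5387     6.611     6.271
  solve Keq expr → x = 0.03065; check Q = 2.1050e+05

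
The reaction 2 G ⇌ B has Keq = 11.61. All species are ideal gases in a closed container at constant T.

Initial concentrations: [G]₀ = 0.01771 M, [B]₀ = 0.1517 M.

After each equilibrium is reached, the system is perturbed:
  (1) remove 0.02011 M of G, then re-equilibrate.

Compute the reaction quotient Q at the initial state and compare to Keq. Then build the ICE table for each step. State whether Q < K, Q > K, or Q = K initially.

Q₀ = 483.7; Q > K (proceeds reverse)

Q₀ = 483.7 vs Keq = 11.61 ⇒ Q>K, reverse
Step 1:
                   G          B
  Initial    0.01771     0.1517
  Change     0.08031   -0.04015
  Equil      0.09802     0.1115
  solve Keq expr → x = -0.04015; check Q = 11.61
Then remove 0.02011 M of G.
Step 2:
                   G          B
  Initial    0.07791     0.1115
  Change     0.01643  -0.008216
  Equil      0.09434     0.1033
  solve Keq expr → x = -0.008216; check Q = 11.61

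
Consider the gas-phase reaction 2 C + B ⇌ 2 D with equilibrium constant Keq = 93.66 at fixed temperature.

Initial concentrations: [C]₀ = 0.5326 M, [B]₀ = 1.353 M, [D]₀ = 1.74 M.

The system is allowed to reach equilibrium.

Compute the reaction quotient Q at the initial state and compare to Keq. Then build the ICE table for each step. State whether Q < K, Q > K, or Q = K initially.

Q₀ = 7.889 vs Keq = 93.66 ⇒ Q<K, forward
Step 1:
                   C          B          D
  Initial     0.5326      1.353       1.74
  Change     -0.3356    -0.1678     0.3356
  Equil        0.197      1.185      2.076
  solve Keq expr → x = 0.1678; check Q = 93.66

Q₀ = 7.889; Q < K (proceeds forward)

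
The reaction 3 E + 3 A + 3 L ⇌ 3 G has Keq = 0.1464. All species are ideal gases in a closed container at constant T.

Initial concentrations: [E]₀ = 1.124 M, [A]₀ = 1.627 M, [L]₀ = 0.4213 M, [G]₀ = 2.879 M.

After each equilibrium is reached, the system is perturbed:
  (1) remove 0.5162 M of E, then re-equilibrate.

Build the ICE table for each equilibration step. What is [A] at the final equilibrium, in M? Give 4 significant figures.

[A]_eq = 2.404 M

Q₀ = 52.18 vs Keq = 0.1464 ⇒ Q>K, reverse
Step 1:
                    E           A           L           G
  init          1.124       1.627      0.4213       2.879
  Δ            0.6404      0.6404      0.6404     -0.6404
  eq            1.764       2.267       1.062       2.239
  solve Keq expr → x = -0.2135; check Q = 0.1464
Then remove 0.5162 M of E.
Step 2:
                    E           A           L           G
  init          1.248       2.267       1.062       2.239
  Δ            0.1365      0.1365      0.1365     -0.1365
  eq            1.385       2.404       1.198       2.102
  solve Keq expr → x = -0.0455; check Q = 0.1464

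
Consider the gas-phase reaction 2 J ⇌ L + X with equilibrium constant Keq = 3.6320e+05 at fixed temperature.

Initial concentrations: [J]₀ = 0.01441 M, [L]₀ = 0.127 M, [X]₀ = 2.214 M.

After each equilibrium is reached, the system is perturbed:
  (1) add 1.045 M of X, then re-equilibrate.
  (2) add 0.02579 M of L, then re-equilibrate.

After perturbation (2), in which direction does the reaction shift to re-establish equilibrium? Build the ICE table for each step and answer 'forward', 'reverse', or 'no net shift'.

Q₀ = 1354 vs Keq = 3.6320e+05 ⇒ Q<K, forward
Step 1:
                   J          L          X
  I          0.01441      0.127      2.214
  C         -0.01351   0.006753   0.006753
  E       9.0433e-04     0.1338      2.221
  solve Keq expr → x = 0.006753; check Q = 3.6320e+05
Then add 1.045 M of X.
Step 2:
                   J          L          X
  I       9.0433e-04     0.1338      3.266
  C       1.9191e-04 -9.5956e-05 -9.5956e-05
  E         0.001096     0.1337      3.266
  solve Keq expr → x = -9.5956e-05; check Q = 3.6320e+05
Then add 0.02579 M of L.
Step 3:
                   J          L          X
  I         0.001096     0.1594      3.266
  C       1.0090e-04 -5.0452e-05 -5.0452e-05
  E         0.001197     0.1594      3.266
  solve Keq expr → x = -5.0452e-05; check Q = 3.6320e+05

Direction: reverse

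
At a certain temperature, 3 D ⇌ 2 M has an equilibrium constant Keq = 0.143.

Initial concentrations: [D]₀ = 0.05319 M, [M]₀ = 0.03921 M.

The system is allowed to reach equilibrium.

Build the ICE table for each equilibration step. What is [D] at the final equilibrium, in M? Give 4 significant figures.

Q₀ = 10.22 vs Keq = 0.143 ⇒ Q>K, reverse
Step 1:
                   D          M
  Initial    0.05319    0.03921
  Change     0.04212   -0.02808
  Equil      0.09531    0.01113
  solve Keq expr → x = -0.01404; check Q = 0.143

[D]_eq = 0.09531 M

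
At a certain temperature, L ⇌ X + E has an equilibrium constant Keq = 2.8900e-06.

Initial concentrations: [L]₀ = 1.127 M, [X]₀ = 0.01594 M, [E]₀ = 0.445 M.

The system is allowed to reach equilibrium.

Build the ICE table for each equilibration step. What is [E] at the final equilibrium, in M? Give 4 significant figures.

Q₀ = 0.006294 vs Keq = 2.8900e-06 ⇒ Q>K, reverse
Step 1:
                   L          X          E
  init         1.127    0.01594      0.445
  Δ          0.01593   -0.01593   -0.01593
  eq           1.143 7.6983e-06     0.4291
  solve Keq expr → x = -0.01593; check Q = 2.8900e-06

[E]_eq = 0.4291 M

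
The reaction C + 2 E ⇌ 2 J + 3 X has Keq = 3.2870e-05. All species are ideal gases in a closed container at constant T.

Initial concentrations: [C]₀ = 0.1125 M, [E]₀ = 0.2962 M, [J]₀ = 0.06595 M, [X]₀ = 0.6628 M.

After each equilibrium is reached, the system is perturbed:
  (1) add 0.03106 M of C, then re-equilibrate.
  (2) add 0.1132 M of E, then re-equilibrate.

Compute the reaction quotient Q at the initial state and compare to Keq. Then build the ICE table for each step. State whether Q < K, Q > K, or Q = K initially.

Q₀ = 0.1283 vs Keq = 3.2870e-05 ⇒ Q>K, reverse
Step 1:
                  C         E         J         X
  I          0.1125    0.2962   0.06595    0.6628
  C         0.03205   0.06411  -0.06411  -0.09616
  E          0.1446    0.3603  0.001841    0.5666
  solve Keq expr → x = -0.03205; check Q = 3.2870e-05
Then add 0.03106 M of C.
Step 2:
                  C         E         J         X
  I          0.1756    0.3603  0.001841    0.5666
  C       -9.2568e-05 -1.8514e-04 1.8514e-04 2.7770e-04
  E          0.1755    0.3601  0.002026    0.5669
  solve Keq expr → x = 9.2568e-05; check Q = 3.2870e-05
Then add 0.1132 M of E.
Step 3:
                  C         E         J         X
  I          0.1755    0.4733  0.002026    0.5669
  C       -3.1227e-04 -6.2454e-04 6.2454e-04 9.3681e-04
  E          0.1752    0.4727  0.002651    0.5679
  solve Keq expr → x = 3.1227e-04; check Q = 3.2870e-05

Q₀ = 0.1283; Q > K (proceeds reverse)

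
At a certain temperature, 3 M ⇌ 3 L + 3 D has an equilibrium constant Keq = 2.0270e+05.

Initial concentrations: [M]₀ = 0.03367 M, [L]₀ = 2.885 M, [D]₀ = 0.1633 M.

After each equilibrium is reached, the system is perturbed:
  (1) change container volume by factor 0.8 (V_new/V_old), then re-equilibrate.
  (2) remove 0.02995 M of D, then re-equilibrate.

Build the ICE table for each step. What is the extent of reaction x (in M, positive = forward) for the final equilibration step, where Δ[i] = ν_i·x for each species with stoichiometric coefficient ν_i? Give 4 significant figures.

Q₀ = 2739 vs Keq = 2.0270e+05 ⇒ Q<K, forward
Step 1:
                  M         L         D
  init      0.03367     2.885    0.1633
  Δ        -0.02437   0.02437   0.02437
  eq       0.009295     2.909    0.1877
  solve Keq expr → x = 0.008125; check Q = 2.0270e+05
Then change container volume by factor 0.8 (V_new/V_old).
Step 2:
                  M         L         D
  init      0.01162     3.637    0.2346
  Δ        0.002725 -0.002725 -0.002725
  eq        0.01434     3.634    0.2319
  solve Keq expr → x = -9.0842e-04; check Q = 2.0270e+05
Then remove 0.02995 M of D.
Step 3:
                  M         L         D
  init      0.01434     3.634    0.2019
  Δ       -0.001739  0.001739  0.001739
  eq         0.0126     3.636    0.2037
  solve Keq expr → x = 5.7973e-04; check Q = 2.0270e+05

x = 5.7973e-04 M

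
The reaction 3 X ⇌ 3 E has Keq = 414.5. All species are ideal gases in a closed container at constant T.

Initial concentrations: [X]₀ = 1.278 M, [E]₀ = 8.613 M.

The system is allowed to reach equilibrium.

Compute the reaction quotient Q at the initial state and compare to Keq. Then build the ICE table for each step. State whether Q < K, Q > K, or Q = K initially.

Q₀ = 306.1; Q < K (proceeds forward)

Q₀ = 306.1 vs Keq = 414.5 ⇒ Q<K, forward
Step 1:
                  X         E
  Initial     1.278     8.613
  Change    -0.1083    0.1083
  Equil        1.17     8.721
  solve Keq expr → x = 0.0361; check Q = 414.5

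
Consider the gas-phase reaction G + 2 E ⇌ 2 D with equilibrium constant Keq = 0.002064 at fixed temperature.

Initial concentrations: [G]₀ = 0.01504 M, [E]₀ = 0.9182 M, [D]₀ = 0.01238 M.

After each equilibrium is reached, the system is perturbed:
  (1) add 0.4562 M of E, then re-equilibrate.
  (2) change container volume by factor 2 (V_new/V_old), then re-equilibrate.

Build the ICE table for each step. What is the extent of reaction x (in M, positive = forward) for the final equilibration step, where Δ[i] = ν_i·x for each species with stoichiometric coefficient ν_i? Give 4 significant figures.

x = -5.5190e-04 M

Q₀ = 0.01209 vs Keq = 0.002064 ⇒ Q>K, reverse
Step 1:
                   G          E          D
  Initial    0.01504     0.9182    0.01238
  Change    0.003342   0.006683  -0.006683
  Equil      0.01838     0.9249   0.005697
  solve Keq expr → x = -0.003342; check Q = 0.002064
Then add 0.4562 M of E.
Step 2:
                   G          E          D
  Initial    0.01838      1.381   0.005697
  Change    -0.00125  -0.002501   0.002501
  Equil      0.01713      1.379   0.008198
  solve Keq expr → x = 0.00125; check Q = 0.002064
Then change container volume by factor 2 (V_new/V_old).
Step 3:
                   G          E          D
  Initial   0.008566     0.6893   0.004099
  Change  5.5190e-04   0.001104  -0.001104
  Equil     0.009118     0.6904   0.002995
  solve Keq expr → x = -5.5190e-04; check Q = 0.002064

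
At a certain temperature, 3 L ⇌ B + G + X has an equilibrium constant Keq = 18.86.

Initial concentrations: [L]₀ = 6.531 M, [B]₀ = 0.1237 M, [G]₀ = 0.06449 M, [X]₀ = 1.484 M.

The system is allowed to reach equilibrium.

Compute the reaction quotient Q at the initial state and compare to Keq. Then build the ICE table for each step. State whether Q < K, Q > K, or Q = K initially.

Q₀ = 4.2497e-05; Q < K (proceeds forward)

Q₀ = 4.2497e-05 vs Keq = 18.86 ⇒ Q<K, forward
Step 1:
                  L         B         G         X
  init        6.531    0.1237   0.06449     1.484
  Δ          -5.645     1.882     1.882     1.882
  eq         0.8864     2.005     1.946     3.366
  solve Keq expr → x = 1.882; check Q = 18.86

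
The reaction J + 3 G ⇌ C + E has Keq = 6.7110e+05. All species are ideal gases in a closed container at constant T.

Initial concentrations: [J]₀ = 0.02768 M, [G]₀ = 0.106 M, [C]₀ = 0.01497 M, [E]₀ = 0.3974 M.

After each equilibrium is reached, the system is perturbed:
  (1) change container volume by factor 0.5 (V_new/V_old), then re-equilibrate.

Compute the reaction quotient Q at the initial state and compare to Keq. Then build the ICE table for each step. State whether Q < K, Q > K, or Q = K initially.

Q₀ = 180.5; Q < K (proceeds forward)

Q₀ = 180.5 vs Keq = 6.7110e+05 ⇒ Q<K, forward
Step 1:
                   J          G          C          E
  I          0.02768      0.106    0.01497     0.3974
  C         -0.02635   -0.07904    0.02635    0.02635
  E         0.001332    0.02696    0.04132     0.4237
  solve Keq expr → x = 0.02635; check Q = 6.7110e+05
Then change container volume by factor 0.5 (V_new/V_old).
Step 2:
                   J          G          C          E
  I         0.002664    0.05391    0.08264     0.8475
  C        -0.001739  -0.005218   0.001739   0.001739
  E       9.2475e-04    0.04869    0.08438     0.8492
  solve Keq expr → x = 0.001739; check Q = 6.7110e+05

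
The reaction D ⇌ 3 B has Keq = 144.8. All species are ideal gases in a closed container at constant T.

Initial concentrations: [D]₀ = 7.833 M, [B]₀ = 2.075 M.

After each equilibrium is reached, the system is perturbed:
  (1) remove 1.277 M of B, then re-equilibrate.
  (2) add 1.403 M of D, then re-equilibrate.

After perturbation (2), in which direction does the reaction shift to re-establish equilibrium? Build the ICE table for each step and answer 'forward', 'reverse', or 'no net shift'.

Direction: forward

Q₀ = 1.141 vs Keq = 144.8 ⇒ Q<K, forward
Step 1:
                   D          B
  init         7.833      2.075
  Δ           -2.388      7.163
  eq           5.445      9.238
  solve Keq expr → x = 2.388; check Q = 144.8
Then remove 1.277 M of B.
Step 2:
                   D          B
  init         5.445      7.961
  Δ          -0.3569      1.071
  eq           5.088      9.032
  solve Keq expr → x = 0.3569; check Q = 144.8
Then add 1.403 M of D.
Step 3:
                   D          B
  init         6.491      9.032
  Δ          -0.2177      0.653
  eq           6.274      9.685
  solve Keq expr → x = 0.2177; check Q = 144.8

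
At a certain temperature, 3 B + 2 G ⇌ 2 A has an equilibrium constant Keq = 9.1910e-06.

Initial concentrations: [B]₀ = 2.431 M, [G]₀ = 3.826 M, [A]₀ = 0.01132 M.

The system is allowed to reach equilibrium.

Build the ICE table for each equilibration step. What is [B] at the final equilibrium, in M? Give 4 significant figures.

Q₀ = 6.0932e-07 vs Keq = 9.1910e-06 ⇒ Q<K, forward
Step 1:
                  B         G         A
  Initial     2.431     3.826   0.01132
  Change   -0.04656  -0.03104   0.03104
  Equil       2.384     3.795   0.04236
  solve Keq expr → x = 0.01552; check Q = 9.1910e-06

[B]_eq = 2.384 M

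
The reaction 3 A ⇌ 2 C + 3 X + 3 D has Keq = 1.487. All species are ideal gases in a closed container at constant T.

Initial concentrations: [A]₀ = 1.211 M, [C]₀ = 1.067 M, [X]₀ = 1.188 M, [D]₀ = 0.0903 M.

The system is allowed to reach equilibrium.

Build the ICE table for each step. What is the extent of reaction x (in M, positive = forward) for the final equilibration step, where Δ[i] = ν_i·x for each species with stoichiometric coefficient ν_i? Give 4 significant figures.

Q₀ = 7.9142e-04 vs Keq = 1.487 ⇒ Q<K, forward
Step 1:
                   A          C          X          D
  Initial      1.211      1.067      1.188     0.0903
  Change     -0.3955     0.2637     0.3955     0.3955
  Equil       0.8155      1.331      1.584     0.4858
  solve Keq expr → x = 0.1318; check Q = 1.487

x = 0.1318 M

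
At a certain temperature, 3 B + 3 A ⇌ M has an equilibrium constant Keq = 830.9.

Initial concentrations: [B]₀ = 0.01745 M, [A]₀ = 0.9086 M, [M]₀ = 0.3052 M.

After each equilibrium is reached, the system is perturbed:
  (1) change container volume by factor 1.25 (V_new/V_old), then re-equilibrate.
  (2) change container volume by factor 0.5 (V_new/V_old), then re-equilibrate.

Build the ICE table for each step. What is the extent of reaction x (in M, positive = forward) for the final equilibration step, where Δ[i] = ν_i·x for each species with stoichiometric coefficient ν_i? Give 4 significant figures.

Q₀ = 7.6574e+04 vs Keq = 830.9 ⇒ Q>K, reverse
Step 1:
                   B          A          M
  init       0.01745     0.9086     0.3052
  Δ          0.05532    0.05532   -0.01844
  eq         0.07277     0.9639     0.2868
  solve Keq expr → x = -0.01844; check Q = 830.9
Then change container volume by factor 1.25 (V_new/V_old).
Step 2:
                   B          A          M
  init       0.05822     0.7711     0.2294
  Δ          0.02287    0.02287  -0.007625
  eq         0.08109      0.794     0.2218
  solve Keq expr → x = -0.007625; check Q = 830.9
Then change container volume by factor 0.5 (V_new/V_old).
Step 3:
                   B          A          M
  init        0.1622      1.588     0.4436
  Δ           -0.106     -0.106    0.03534
  eq         0.05615      1.482     0.4789
  solve Keq expr → x = 0.03534; check Q = 830.9

x = 0.03534 M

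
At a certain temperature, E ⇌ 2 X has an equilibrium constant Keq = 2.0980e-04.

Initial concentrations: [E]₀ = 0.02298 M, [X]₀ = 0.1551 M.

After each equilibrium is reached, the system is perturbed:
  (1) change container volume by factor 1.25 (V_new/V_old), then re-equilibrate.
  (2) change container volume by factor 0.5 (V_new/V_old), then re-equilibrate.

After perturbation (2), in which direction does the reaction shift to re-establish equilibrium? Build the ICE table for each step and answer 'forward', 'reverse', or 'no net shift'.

Q₀ = 1.047 vs Keq = 2.0980e-04 ⇒ Q>K, reverse
Step 1:
                   E          X
  Initial    0.02298     0.1551
  Change     0.07528    -0.1506
  Equil      0.09826    0.00454
  solve Keq expr → x = -0.07528; check Q = 2.0980e-04
Then change container volume by factor 1.25 (V_new/V_old).
Step 2:
                   E          X
  Initial    0.07861   0.003632
  Change  -2.1163e-04 4.2326e-04
  Equil       0.0784   0.004056
  solve Keq expr → x = 2.1163e-04; check Q = 2.0980e-04
Then change container volume by factor 0.5 (V_new/V_old).
Step 3:
                   E          X
  Initial     0.1568   0.008111
  Change    0.001177  -0.002354
  Equil        0.158   0.005757
  solve Keq expr → x = -0.001177; check Q = 2.0980e-04

Direction: reverse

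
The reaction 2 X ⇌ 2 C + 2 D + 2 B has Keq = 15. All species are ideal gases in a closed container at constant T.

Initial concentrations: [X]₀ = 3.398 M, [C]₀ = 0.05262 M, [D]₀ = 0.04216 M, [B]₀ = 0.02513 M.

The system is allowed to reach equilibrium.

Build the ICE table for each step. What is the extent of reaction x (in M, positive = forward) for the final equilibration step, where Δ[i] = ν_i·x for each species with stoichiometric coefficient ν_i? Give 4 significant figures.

x = 0.8986 M

Q₀ = 2.6918e-10 vs Keq = 15 ⇒ Q<K, forward
Step 1:
                   X          C          D          B
  I            3.398    0.05262    0.04216    0.02513
  C           -1.797      1.797      1.797      1.797
  E            1.601       1.85      1.839      1.822
  solve Keq expr → x = 0.8986; check Q = 15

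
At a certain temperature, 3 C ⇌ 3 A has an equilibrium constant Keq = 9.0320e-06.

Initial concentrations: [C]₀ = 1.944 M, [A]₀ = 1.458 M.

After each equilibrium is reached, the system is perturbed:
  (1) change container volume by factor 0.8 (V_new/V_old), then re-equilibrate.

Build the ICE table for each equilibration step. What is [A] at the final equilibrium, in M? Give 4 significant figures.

[A]_eq = 0.08675 M

Q₀ = 0.4219 vs Keq = 9.0320e-06 ⇒ Q>K, reverse
Step 1:
                   C          A
  I            1.944      1.458
  C            1.389     -1.389
  E            3.333     0.0694
  solve Keq expr → x = -0.4629; check Q = 9.0320e-06
Then change container volume by factor 0.8 (V_new/V_old).
Step 2:
                   C          A
  I            4.166    0.08675
  C                0          0
  E            4.166    0.08675
  solve Keq expr → x = 0; check Q = 9.0320e-06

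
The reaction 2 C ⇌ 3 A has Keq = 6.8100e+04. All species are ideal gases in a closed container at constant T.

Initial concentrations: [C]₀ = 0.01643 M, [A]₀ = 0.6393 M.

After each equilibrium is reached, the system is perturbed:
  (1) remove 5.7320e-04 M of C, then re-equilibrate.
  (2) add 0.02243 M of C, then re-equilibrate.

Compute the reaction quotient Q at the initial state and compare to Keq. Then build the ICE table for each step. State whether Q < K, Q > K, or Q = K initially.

Q₀ = 967.9 vs Keq = 6.8100e+04 ⇒ Q<K, forward
Step 1:
                    C           A
  Initial     0.01643      0.6393
  Change     -0.01437     0.02156
  Equil      0.002059      0.6609
  solve Keq expr → x = 0.007186; check Q = 6.8100e+04
Then remove 5.7320e-04 M of C.
Step 2:
                    C           A
  Initial    0.001485      0.6609
  Change   5.6921e-04 -8.5382e-04
  Equil      0.002055        0.66
  solve Keq expr → x = -2.8461e-04; check Q = 6.8100e+04
Then add 0.02243 M of C.
Step 3:
                    C           A
  Initial     0.02448        0.66
  Change     -0.02227     0.03341
  Equil      0.002213      0.6934
  solve Keq expr → x = 0.01114; check Q = 6.8100e+04

Q₀ = 967.9; Q < K (proceeds forward)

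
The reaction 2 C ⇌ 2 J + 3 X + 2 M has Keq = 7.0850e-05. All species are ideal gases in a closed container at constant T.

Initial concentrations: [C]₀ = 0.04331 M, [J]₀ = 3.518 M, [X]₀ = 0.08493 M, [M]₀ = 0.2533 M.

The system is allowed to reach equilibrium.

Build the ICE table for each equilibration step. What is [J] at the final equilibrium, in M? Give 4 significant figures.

Q₀ = 0.2593 vs Keq = 7.0850e-05 ⇒ Q>K, reverse
Step 1:
                   C          J          X          M
  Initial    0.04331      3.518    0.08493     0.2533
  Change     0.04949   -0.04949   -0.07424   -0.04949
  Equil       0.0928      3.469    0.01069     0.2038
  solve Keq expr → x = -0.02475; check Q = 7.0850e-05

[J]_eq = 3.469 M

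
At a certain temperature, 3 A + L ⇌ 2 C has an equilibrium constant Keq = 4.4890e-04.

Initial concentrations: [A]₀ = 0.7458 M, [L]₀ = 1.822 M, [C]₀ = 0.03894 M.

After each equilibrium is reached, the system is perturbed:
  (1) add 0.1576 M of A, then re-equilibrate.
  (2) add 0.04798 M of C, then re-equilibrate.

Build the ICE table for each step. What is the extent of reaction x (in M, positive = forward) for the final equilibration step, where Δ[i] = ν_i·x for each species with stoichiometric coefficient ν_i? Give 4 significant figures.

x = -0.02249 M

Q₀ = 0.002006 vs Keq = 4.4890e-04 ⇒ Q>K, reverse
Step 1:
                    A           L           C
  I            0.7458       1.822     0.03894
  C           0.02907    0.009691    -0.01938
  E            0.7749       1.832     0.01956
  solve Keq expr → x = -0.009691; check Q = 4.4890e-04
Then add 0.1576 M of A.
Step 2:
                    A           L           C
  I            0.9325       1.832     0.01956
  C         -0.008813   -0.002938    0.005875
  E            0.9237       1.829     0.02543
  solve Keq expr → x = 0.002938; check Q = 4.4890e-04
Then add 0.04798 M of C.
Step 3:
                    A           L           C
  I            0.9237       1.829     0.07341
  C           0.06746     0.02249    -0.04497
  E            0.9911       1.851     0.02844
  solve Keq expr → x = -0.02249; check Q = 4.4890e-04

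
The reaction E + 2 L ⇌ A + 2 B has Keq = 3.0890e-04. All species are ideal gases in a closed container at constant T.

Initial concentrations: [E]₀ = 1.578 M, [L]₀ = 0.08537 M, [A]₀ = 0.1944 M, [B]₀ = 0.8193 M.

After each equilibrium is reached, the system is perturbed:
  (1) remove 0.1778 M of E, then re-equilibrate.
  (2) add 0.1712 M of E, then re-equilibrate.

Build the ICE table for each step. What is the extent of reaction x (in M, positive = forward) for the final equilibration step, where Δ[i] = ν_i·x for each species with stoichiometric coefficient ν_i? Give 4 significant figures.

x = 6.2738e-05 M

Q₀ = 11.35 vs Keq = 3.0890e-04 ⇒ Q>K, reverse
Step 1:
                    E           L           A           B
  I             1.578     0.08537      0.1944      0.8193
  C            0.1937      0.3875     -0.1937     -0.3875
  E             1.772      0.4729  6.5628e-04      0.4318
  solve Keq expr → x = -0.1937; check Q = 3.0890e-04
Then remove 0.1778 M of E.
Step 2:
                    E           L           A           B
  I             1.594      0.4729  6.5628e-04      0.4318
  C        6.5153e-05  1.3031e-04 -6.5153e-05 -1.3031e-04
  E             1.594       0.473  5.9113e-04      0.4317
  solve Keq expr → x = -6.5153e-05; check Q = 3.0890e-04
Then add 0.1712 M of E.
Step 3:
                    E           L           A           B
  I             1.765       0.473  5.9113e-04      0.4317
  C       -6.2738e-05 -1.2548e-04  6.2738e-05  1.2548e-04
  E             1.765      0.4729  6.5386e-04      0.4318
  solve Keq expr → x = 6.2738e-05; check Q = 3.0890e-04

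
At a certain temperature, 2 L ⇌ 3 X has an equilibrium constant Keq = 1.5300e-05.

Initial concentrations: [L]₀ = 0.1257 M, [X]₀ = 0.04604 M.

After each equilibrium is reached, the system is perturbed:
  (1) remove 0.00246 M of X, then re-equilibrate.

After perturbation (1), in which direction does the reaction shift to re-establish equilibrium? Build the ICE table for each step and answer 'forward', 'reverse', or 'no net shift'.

Direction: forward

Q₀ = 0.006176 vs Keq = 1.5300e-05 ⇒ Q>K, reverse
Step 1:
                   L          X
  init        0.1257    0.04604
  Δ          0.02599   -0.03898
  eq          0.1517   0.007061
  solve Keq expr → x = -0.01299; check Q = 1.5300e-05
Then remove 0.00246 M of X.
Step 2:
                   L          X
  init        0.1517   0.004601
  Δ        -0.001607    0.00241
  eq          0.1501   0.007011
  solve Keq expr → x = 8.0335e-04; check Q = 1.5300e-05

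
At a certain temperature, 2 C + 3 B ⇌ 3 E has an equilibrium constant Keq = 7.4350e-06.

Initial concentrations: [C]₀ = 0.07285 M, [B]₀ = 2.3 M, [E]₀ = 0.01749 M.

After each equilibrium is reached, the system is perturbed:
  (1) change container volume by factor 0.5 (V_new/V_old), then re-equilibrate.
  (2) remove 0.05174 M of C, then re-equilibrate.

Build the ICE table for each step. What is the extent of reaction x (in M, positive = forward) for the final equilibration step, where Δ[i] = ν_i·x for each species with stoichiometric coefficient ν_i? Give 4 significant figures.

x = -0.001899 M

Q₀ = 8.2857e-05 vs Keq = 7.4350e-06 ⇒ Q>K, reverse
Step 1:
                   C          B          E
  I          0.07285        2.3    0.01749
  C         0.006129   0.009193  -0.009193
  E          0.07898      2.309   0.008297
  solve Keq expr → x = -0.003064; check Q = 7.4350e-06
Then change container volume by factor 0.5 (V_new/V_old).
Step 2:
                   C          B          E
  I            0.158      4.618    0.01659
  C        -0.006016  -0.009024   0.009024
  E           0.1519      4.609    0.02562
  solve Keq expr → x = 0.003008; check Q = 7.4350e-06
Then remove 0.05174 M of C.
Step 3:
                   C          B          E
  I           0.1002      4.609    0.02562
  C         0.003798   0.005696  -0.005696
  E            0.104      4.615    0.01992
  solve Keq expr → x = -0.001899; check Q = 7.4350e-06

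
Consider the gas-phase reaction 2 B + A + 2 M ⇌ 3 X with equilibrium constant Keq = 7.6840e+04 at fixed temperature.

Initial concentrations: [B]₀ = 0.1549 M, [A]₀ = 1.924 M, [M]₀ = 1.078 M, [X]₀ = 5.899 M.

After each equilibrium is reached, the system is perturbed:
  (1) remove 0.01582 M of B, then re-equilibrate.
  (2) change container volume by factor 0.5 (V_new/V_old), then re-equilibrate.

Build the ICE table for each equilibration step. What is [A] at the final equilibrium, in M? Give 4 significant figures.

[A]_eq = 3.73 M

Q₀ = 3826 vs Keq = 7.6840e+04 ⇒ Q<K, forward
Step 1:
                  B         A         M         X
  I          0.1549     1.924     1.078     5.899
  C         -0.1139  -0.05697   -0.1139    0.1709
  E         0.04095     1.867    0.9641      6.07
  solve Keq expr → x = 0.05697; check Q = 7.6840e+04
Then remove 0.01582 M of B.
Step 2:
                  B         A         M         X
  I         0.02513     1.867    0.9641      6.07
  C         0.01489  0.007447   0.01489  -0.02234
  E         0.04003     1.874    0.9789     6.048
  solve Keq expr → x = -0.007447; check Q = 7.6840e+04
Then change container volume by factor 0.5 (V_new/V_old).
Step 3:
                  B         A         M         X
  I         0.08006     3.749     1.958      12.1
  C        -0.03882  -0.01941  -0.03882   0.05823
  E         0.04124      3.73     1.919     12.15
  solve Keq expr → x = 0.01941; check Q = 7.6840e+04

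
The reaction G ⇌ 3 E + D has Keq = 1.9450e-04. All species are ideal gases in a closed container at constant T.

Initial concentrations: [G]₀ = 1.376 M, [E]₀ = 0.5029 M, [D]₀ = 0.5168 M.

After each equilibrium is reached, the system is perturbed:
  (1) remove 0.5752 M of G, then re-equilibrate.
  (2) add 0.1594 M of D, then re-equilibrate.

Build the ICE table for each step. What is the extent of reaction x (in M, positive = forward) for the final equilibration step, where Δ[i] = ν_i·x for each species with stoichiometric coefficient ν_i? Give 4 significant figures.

Q₀ = 0.04777 vs Keq = 1.9450e-04 ⇒ Q>K, reverse
Step 1:
                   G          E          D
  I            1.376     0.5029     0.5168
  C            0.137    -0.4111     -0.137
  E            1.513    0.09185     0.3798
  solve Keq expr → x = -0.137; check Q = 1.9450e-04
Then remove 0.5752 M of G.
Step 2:
                   G          E          D
  I           0.9378    0.09185     0.3798
  C         0.004371   -0.01311  -0.004371
  E           0.9422    0.07874     0.3754
  solve Keq expr → x = -0.004371; check Q = 1.9450e-04
Then add 0.1594 M of D.
Step 3:
                   G          E          D
  I           0.9422    0.07874     0.5348
  C         0.002855  -0.008566  -0.002855
  E            0.945    0.07017      0.532
  solve Keq expr → x = -0.002855; check Q = 1.9450e-04

x = -0.002855 M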